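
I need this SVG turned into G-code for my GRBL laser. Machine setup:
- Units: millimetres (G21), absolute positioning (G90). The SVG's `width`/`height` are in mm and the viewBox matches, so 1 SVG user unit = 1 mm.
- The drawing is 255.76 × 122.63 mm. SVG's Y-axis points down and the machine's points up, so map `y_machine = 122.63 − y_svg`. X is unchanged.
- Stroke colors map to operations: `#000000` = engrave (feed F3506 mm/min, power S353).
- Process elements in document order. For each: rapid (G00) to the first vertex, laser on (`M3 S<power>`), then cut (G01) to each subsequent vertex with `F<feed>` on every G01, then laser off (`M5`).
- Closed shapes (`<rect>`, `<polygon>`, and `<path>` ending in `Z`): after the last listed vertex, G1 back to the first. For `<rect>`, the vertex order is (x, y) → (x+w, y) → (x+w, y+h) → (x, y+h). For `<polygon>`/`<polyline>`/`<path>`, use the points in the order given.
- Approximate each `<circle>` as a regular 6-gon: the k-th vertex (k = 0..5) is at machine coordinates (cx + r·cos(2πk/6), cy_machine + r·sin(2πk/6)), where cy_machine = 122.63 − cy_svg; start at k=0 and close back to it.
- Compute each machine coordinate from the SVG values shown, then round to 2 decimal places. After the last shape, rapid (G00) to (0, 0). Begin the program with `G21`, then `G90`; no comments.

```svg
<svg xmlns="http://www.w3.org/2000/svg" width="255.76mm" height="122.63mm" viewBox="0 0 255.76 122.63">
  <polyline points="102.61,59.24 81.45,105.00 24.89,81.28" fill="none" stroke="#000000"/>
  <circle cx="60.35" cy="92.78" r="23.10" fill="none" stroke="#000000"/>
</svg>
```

Since the viewBox matches the mm dimensions, user units are millimetres directly. The only transform is the Y-flip y_m = 122.63 − y_svg.

Shape 1 is a open polyline drawn with `<polyline>`. Its stroke #000000 means engrave at S353, F3506. After flipping Y the toolpath is (102.61,63.39) → (81.45,17.63) → (24.89,41.35).

Shape 2 is a circle drawn with `<circle>`. Its stroke #000000 means engrave at S353, F3506. After flipping Y the toolpath is (83.45,29.85) → (71.90,49.86) → (48.80,49.86) → (37.25,29.85) → (48.80,9.84) → (71.90,9.84) → (83.45,29.85), returning to the start.

G21
G90
G00 X102.61 Y63.39
M3 S353
G01 X81.45 Y17.63 F3506
G01 X24.89 Y41.35 F3506
M5
G00 X83.45 Y29.85
M3 S353
G01 X71.90 Y49.86 F3506
G01 X48.80 Y49.86 F3506
G01 X37.25 Y29.85 F3506
G01 X48.80 Y9.84 F3506
G01 X71.90 Y9.84 F3506
G01 X83.45 Y29.85 F3506
M5
G00 X0.00 Y0.00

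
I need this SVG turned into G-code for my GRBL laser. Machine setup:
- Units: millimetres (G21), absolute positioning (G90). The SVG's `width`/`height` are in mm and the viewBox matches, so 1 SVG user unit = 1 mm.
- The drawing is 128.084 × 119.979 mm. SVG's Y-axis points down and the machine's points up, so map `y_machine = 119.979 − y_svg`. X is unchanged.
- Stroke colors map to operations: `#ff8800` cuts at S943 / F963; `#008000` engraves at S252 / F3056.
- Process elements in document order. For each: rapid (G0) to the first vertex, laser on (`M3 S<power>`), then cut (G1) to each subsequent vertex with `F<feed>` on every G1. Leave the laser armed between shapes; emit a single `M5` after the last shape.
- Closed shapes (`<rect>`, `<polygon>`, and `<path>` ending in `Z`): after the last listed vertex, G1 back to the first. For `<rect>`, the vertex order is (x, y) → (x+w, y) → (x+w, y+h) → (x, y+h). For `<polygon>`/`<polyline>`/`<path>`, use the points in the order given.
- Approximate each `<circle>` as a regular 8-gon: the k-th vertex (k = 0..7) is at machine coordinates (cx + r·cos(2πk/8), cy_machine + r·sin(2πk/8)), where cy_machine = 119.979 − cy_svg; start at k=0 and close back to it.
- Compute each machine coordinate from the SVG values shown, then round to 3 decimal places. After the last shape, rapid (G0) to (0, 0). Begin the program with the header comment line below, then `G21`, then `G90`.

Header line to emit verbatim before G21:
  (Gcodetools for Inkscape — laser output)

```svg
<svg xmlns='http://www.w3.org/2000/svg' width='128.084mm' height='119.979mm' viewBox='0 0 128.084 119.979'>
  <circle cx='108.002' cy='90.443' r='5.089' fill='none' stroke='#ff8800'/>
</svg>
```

viewBox `0 0 128.084 119.979` with mm width/height → 1 unit = 1 mm. Flip: y_m = 119.979 − y_svg.

**Shape 1** — `<circle>` circle, stroke `#ff8800` → cut (S943, F963). Machine vertices: (113.091,29.536) → (111.600,33.134) → (108.002,34.625) → (104.404,33.134) → (102.913,29.536) → (104.404,25.938) → (108.002,24.447) → (111.600,25.938) → (113.091,29.536). Closed: final G1 returns to the first vertex.

(Gcodetools for Inkscape — laser output)
G21
G90
G0 X113.091 Y29.536
M3 S943
G1 X111.600 Y33.134 F963
G1 X108.002 Y34.625 F963
G1 X104.404 Y33.134 F963
G1 X102.913 Y29.536 F963
G1 X104.404 Y25.938 F963
G1 X108.002 Y24.447 F963
G1 X111.600 Y25.938 F963
G1 X113.091 Y29.536 F963
M5
G0 X0.000 Y0.000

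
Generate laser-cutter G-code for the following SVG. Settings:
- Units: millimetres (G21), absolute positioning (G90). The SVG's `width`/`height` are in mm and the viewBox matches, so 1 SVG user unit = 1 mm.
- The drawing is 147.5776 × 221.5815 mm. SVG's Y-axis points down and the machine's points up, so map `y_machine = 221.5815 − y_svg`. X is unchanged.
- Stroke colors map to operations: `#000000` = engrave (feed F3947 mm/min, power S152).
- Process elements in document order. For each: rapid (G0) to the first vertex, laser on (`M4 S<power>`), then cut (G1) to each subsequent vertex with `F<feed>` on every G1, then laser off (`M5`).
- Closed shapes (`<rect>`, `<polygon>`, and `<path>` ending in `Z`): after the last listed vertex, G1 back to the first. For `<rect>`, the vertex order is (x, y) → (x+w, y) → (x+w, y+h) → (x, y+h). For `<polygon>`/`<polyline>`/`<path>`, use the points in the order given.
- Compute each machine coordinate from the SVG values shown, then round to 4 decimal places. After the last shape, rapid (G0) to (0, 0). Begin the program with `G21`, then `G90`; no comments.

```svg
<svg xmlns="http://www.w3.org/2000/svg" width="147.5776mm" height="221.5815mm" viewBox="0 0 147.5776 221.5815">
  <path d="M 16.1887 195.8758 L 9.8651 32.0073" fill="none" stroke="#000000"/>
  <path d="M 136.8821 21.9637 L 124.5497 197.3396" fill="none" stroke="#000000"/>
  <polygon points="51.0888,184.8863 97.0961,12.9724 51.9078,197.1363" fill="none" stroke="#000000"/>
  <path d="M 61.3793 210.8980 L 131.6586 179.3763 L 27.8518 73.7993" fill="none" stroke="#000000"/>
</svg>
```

G21
G90
G0 X16.1887 Y25.7057
M4 S152
G1 X9.8651 Y189.5742 F3947
M5
G0 X136.8821 Y199.6178
M4 S152
G1 X124.5497 Y24.2419 F3947
M5
G0 X51.0888 Y36.6952
M4 S152
G1 X97.0961 Y208.6091 F3947
G1 X51.9078 Y24.4452 F3947
G1 X51.0888 Y36.6952 F3947
M5
G0 X61.3793 Y10.6835
M4 S152
G1 X131.6586 Y42.2052 F3947
G1 X27.8518 Y147.7822 F3947
M5
G0 X0.0000 Y0.0000

viewBox `0 0 147.5776 221.5815` with mm width/height → 1 unit = 1 mm. Flip: y_m = 221.5815 − y_svg.

**Shape 1** — `<path>` line segment, stroke `#000000` → engrave (S152, F3947). Machine vertices: (16.1887,25.7057) → (9.8651,189.5742). Open path.

**Shape 2** — `<path>` line segment, stroke `#000000` → engrave (S152, F3947). Machine vertices: (136.8821,199.6178) → (124.5497,24.2419). Open path.

**Shape 3** — `<polygon>` closed polygon, stroke `#000000` → engrave (S152, F3947). Machine vertices: (51.0888,36.6952) → (97.0961,208.6091) → (51.9078,24.4452) → (51.0888,36.6952). Closed: final G1 returns to the first vertex.

**Shape 4** — `<path>` open polyline, stroke `#000000` → engrave (S152, F3947). Machine vertices: (61.3793,10.6835) → (131.6586,42.2052) → (27.8518,147.7822). Open path.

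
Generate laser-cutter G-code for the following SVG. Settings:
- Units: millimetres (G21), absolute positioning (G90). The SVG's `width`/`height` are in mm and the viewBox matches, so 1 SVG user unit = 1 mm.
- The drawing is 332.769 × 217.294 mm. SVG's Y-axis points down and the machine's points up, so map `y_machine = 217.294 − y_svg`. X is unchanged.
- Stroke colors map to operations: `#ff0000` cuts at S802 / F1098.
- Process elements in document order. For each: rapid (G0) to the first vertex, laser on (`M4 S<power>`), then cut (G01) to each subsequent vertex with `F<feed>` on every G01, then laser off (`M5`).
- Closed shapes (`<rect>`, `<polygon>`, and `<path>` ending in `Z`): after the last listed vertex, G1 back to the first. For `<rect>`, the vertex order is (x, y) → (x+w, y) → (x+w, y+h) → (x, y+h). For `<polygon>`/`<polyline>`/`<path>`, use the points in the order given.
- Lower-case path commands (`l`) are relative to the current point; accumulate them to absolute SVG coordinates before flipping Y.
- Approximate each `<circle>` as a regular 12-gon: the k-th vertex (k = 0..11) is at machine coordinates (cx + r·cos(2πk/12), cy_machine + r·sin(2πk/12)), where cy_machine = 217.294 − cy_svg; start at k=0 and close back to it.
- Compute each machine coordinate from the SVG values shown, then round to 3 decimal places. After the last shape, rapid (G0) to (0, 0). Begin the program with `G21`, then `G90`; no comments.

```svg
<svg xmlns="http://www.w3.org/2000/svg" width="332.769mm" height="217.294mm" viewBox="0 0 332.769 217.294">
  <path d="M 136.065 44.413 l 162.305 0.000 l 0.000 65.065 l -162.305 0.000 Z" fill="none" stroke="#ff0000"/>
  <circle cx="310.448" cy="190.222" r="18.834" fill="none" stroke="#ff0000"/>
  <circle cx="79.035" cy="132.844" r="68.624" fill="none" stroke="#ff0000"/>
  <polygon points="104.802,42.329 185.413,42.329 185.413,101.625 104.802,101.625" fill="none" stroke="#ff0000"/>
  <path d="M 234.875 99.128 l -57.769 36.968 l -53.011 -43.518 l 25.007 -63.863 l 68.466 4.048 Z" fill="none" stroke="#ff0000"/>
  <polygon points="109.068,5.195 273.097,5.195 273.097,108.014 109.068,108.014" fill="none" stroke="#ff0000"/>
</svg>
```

G21
G90
G0 X136.065 Y172.881
M4 S802
G01 X298.370 Y172.881 F1098
G01 X298.370 Y107.816 F1098
G01 X136.065 Y107.816 F1098
G01 X136.065 Y172.881 F1098
M5
G0 X329.282 Y27.072
M4 S802
G01 X326.759 Y36.489 F1098
G01 X319.865 Y43.383 F1098
G01 X310.448 Y45.906 F1098
G01 X301.031 Y43.383 F1098
G01 X294.137 Y36.489 F1098
G01 X291.614 Y27.072 F1098
G01 X294.137 Y17.655 F1098
G01 X301.031 Y10.761 F1098
G01 X310.448 Y8.238 F1098
G01 X319.865 Y10.761 F1098
G01 X326.759 Y17.655 F1098
G01 X329.282 Y27.072 F1098
M5
G0 X147.659 Y84.450
M4 S802
G01 X138.465 Y118.762 F1098
G01 X113.347 Y143.880 F1098
G01 X79.035 Y153.074 F1098
G01 X44.723 Y143.880 F1098
G01 X19.605 Y118.762 F1098
G01 X10.411 Y84.450 F1098
G01 X19.605 Y50.138 F1098
G01 X44.723 Y25.020 F1098
G01 X79.035 Y15.826 F1098
G01 X113.347 Y25.020 F1098
G01 X138.465 Y50.138 F1098
G01 X147.659 Y84.450 F1098
M5
G0 X104.802 Y174.965
M4 S802
G01 X185.413 Y174.965 F1098
G01 X185.413 Y115.669 F1098
G01 X104.802 Y115.669 F1098
G01 X104.802 Y174.965 F1098
M5
G0 X234.875 Y118.166
M4 S802
G01 X177.106 Y81.198 F1098
G01 X124.095 Y124.716 F1098
G01 X149.102 Y188.579 F1098
G01 X217.568 Y184.531 F1098
G01 X234.875 Y118.166 F1098
M5
G0 X109.068 Y212.099
M4 S802
G01 X273.097 Y212.099 F1098
G01 X273.097 Y109.280 F1098
G01 X109.068 Y109.280 F1098
G01 X109.068 Y212.099 F1098
M5
G0 X0.000 Y0.000

Since the viewBox matches the mm dimensions, user units are millimetres directly. The only transform is the Y-flip y_m = 217.294 − y_svg.

Shape 1 is a rectangle drawn with `<path>`. Its stroke #ff0000 means cut at S802, F1098. After flipping Y the toolpath is (136.065,172.881) → (298.370,172.881) → (298.370,107.816) → (136.065,107.816) → (136.065,172.881), returning to the start.

Shape 2 is a circle drawn with `<circle>`. Its stroke #ff0000 means cut at S802, F1098. After flipping Y the toolpath is (329.282,27.072) → (326.759,36.489) → (319.865,43.383) → (310.448,45.906) → (301.031,43.383) → (294.137,36.489) → (291.614,27.072) → (294.137,17.655) → (301.031,10.761) → (310.448,8.238) → (319.865,10.761) → (326.759,17.655) → (329.282,27.072), returning to the start.

Shape 3 is a circle drawn with `<circle>`. Its stroke #ff0000 means cut at S802, F1098. After flipping Y the toolpath is (147.659,84.450) → (138.465,118.762) → (113.347,143.880) → (79.035,153.074) → (44.723,143.880) → (19.605,118.762) → (10.411,84.450) → (19.605,50.138) → (44.723,25.020) → (79.035,15.826) → (113.347,25.020) → (138.465,50.138) → (147.659,84.450), returning to the start.

Shape 4 is a rectangle drawn with `<polygon>`. Its stroke #ff0000 means cut at S802, F1098. After flipping Y the toolpath is (104.802,174.965) → (185.413,174.965) → (185.413,115.669) → (104.802,115.669) → (104.802,174.965), returning to the start.

Shape 5 is a regular polygon drawn with `<path>`. Its stroke #ff0000 means cut at S802, F1098. After flipping Y the toolpath is (234.875,118.166) → (177.106,81.198) → (124.095,124.716) → (149.102,188.579) → (217.568,184.531) → (234.875,118.166), returning to the start.

Shape 6 is a rectangle drawn with `<polygon>`. Its stroke #ff0000 means cut at S802, F1098. After flipping Y the toolpath is (109.068,212.099) → (273.097,212.099) → (273.097,109.280) → (109.068,109.280) → (109.068,212.099), returning to the start.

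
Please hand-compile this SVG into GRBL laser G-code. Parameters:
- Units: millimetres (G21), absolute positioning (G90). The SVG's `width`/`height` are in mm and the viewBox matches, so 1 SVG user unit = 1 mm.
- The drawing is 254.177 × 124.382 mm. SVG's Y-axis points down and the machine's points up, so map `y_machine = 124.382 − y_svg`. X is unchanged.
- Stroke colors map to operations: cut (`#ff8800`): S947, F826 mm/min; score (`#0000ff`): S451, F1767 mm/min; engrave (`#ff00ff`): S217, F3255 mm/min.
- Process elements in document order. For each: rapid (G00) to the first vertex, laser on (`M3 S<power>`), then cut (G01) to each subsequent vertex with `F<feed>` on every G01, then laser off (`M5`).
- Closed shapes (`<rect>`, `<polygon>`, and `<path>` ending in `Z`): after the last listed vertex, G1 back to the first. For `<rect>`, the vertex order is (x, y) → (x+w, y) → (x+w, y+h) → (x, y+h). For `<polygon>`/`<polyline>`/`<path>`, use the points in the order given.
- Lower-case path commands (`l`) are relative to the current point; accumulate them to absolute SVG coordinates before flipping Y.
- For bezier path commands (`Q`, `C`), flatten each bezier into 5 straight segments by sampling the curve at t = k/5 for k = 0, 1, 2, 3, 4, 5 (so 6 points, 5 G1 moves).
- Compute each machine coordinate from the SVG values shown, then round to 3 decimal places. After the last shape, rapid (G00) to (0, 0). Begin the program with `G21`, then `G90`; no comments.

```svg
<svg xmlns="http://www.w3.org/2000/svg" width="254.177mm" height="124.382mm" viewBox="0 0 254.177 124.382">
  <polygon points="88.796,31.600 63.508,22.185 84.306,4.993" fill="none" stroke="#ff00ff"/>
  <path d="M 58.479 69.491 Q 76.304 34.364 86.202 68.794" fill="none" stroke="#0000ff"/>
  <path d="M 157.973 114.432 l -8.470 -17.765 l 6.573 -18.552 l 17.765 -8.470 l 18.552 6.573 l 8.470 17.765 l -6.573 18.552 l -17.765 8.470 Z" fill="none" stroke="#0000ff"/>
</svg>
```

G21
G90
G00 X88.796 Y92.782
M3 S217
G01 X63.508 Y102.197 F3255
G01 X84.306 Y119.389 F3255
G01 X88.796 Y92.782 F3255
M5
G00 X58.479 Y54.891
M3 S451
G01 X65.292 Y66.160 F1767
G01 X71.471 Y71.863 F1767
G01 X77.015 Y72.003 F1767
G01 X81.926 Y66.578 F1767
G01 X86.202 Y55.588 F1767
M5
G00 X157.973 Y9.950
M3 S451
G01 X149.503 Y27.715 F1767
G01 X156.076 Y46.267 F1767
G01 X173.841 Y54.737 F1767
G01 X192.393 Y48.164 F1767
G01 X200.863 Y30.399 F1767
G01 X194.290 Y11.847 F1767
G01 X176.525 Y3.377 F1767
G01 X157.973 Y9.950 F1767
M5
G00 X0.000 Y0.000

viewBox `0 0 254.177 124.382` with mm width/height → 1 unit = 1 mm. Flip: y_m = 124.382 − y_svg.

**Shape 1** — `<polygon>` regular polygon, stroke `#ff00ff` → engrave (S217, F3255). Machine vertices: (88.796,92.782) → (63.508,102.197) → (84.306,119.389) → (88.796,92.782). Closed: final G1 returns to the first vertex.

**Shape 2** — `<path>` quadratic bezier, stroke `#0000ff` → score (S451, F1767). Control points (SVG): P0=(58.479,69.491), P1=(76.304,34.364), P2=(86.202,68.794); sampled at t=k/5. Machine vertices: (58.479,54.891) → (65.292,66.160) → (71.471,71.863) → (77.015,72.003) → (81.926,66.578) → (86.202,55.588). Open path.

**Shape 3** — `<path>` regular polygon, stroke `#0000ff` → score (S451, F1767). Machine vertices: (157.973,9.950) → (149.503,27.715) → (156.076,46.267) → (173.841,54.737) → (192.393,48.164) → (200.863,30.399) → (194.290,11.847) → (176.525,3.377) → (157.973,9.950). Closed: final G1 returns to the first vertex.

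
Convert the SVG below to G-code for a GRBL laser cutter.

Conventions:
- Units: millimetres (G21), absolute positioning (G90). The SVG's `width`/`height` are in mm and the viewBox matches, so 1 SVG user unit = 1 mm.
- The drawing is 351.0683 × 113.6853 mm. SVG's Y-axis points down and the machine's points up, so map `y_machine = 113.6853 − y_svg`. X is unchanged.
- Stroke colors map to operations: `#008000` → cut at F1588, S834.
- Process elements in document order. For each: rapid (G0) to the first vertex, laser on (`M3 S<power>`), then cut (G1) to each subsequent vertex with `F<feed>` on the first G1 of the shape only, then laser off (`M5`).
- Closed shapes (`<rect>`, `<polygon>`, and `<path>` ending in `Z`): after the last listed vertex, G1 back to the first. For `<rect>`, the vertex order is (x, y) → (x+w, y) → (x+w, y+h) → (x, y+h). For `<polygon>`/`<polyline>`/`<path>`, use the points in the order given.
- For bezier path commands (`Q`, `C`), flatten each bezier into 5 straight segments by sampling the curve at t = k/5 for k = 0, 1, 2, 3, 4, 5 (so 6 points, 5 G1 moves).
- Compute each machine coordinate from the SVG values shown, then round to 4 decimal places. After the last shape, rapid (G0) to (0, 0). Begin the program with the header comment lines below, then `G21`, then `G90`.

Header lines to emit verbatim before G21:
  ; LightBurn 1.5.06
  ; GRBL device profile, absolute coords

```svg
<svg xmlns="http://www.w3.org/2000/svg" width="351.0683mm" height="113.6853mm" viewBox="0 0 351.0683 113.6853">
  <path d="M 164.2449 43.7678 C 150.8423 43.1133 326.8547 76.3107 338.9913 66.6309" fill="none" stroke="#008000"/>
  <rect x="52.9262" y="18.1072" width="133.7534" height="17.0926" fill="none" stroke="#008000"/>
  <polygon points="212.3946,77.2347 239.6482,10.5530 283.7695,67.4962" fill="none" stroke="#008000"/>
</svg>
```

; LightBurn 1.5.06
; GRBL device profile, absolute coords
G21
G90
G0 X164.2449 Y69.9175
M3 S834
G1 X176.1068 Y66.8618 F1588
G1 X216.4704 Y59.3647
G1 X268.3776 Y51.1090
G1 X314.8706 Y45.7780
G1 X338.9913 Y47.0544
M5
G0 X52.9262 Y95.5781
M3 S834
G1 X186.6796 Y95.5781 F1588
G1 X186.6796 Y78.4855
G1 X52.9262 Y78.4855
G1 X52.9262 Y95.5781
M5
G0 X212.3946 Y36.4506
M3 S834
G1 X239.6482 Y103.1323 F1588
G1 X283.7695 Y46.1891
G1 X212.3946 Y36.4506
M5
G0 X0.0000 Y0.0000

viewBox `0 0 351.0683 113.6853` with mm width/height → 1 unit = 1 mm. Flip: y_m = 113.6853 − y_svg.

**Shape 1** — `<path>` cubic bezier, stroke `#008000` → cut (S834, F1588). Control points (SVG): P0=(164.2449,43.7678), P1=(150.8423,43.1133), P2=(326.8547,76.3107), P3=(338.9913,66.6309); sampled at t=k/5. Machine vertices: (164.2449,69.9175) → (176.1068,66.8618) → (216.4704,59.3647) → (268.3776,51.1090) → (314.8706,45.7780) → (338.9913,47.0544). Open path.

**Shape 2** — `<rect>` rectangle, stroke `#008000` → cut (S834, F1588). Machine vertices: (52.9262,95.5781) → (186.6796,95.5781) → (186.6796,78.4855) → (52.9262,78.4855) → (52.9262,95.5781). Closed: final G1 returns to the first vertex.

**Shape 3** — `<polygon>` regular polygon, stroke `#008000` → cut (S834, F1588). Machine vertices: (212.3946,36.4506) → (239.6482,103.1323) → (283.7695,46.1891) → (212.3946,36.4506). Closed: final G1 returns to the first vertex.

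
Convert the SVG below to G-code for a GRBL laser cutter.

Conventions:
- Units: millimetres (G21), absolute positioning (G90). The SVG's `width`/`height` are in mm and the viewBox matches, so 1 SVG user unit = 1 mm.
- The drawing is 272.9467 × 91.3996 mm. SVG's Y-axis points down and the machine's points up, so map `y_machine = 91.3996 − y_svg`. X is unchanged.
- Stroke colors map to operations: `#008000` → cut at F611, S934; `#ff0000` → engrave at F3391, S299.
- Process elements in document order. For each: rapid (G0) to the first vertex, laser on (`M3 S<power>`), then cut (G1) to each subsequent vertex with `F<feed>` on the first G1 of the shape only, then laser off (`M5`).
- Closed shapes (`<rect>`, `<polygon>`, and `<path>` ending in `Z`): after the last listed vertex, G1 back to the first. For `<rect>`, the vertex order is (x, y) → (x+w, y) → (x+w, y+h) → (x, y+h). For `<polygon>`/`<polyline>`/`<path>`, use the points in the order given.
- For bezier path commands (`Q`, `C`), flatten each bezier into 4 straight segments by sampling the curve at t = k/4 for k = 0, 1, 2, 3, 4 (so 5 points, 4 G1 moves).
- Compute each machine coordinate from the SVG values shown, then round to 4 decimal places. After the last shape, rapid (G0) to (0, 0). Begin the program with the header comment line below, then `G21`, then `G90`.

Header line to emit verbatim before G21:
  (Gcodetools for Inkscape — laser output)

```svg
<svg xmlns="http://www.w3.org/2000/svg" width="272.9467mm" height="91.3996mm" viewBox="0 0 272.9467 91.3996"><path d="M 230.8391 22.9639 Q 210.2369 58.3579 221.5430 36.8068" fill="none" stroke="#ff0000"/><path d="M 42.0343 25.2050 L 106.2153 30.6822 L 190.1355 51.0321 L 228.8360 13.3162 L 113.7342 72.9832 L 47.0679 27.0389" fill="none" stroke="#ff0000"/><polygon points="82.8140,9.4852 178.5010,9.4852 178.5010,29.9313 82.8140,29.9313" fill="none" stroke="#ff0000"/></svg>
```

Since the viewBox matches the mm dimensions, user units are millimetres directly. The only transform is the Y-flip y_m = 91.3996 − y_svg.

Shape 1 is a quadratic bezier drawn with `<path>`. Its stroke #ff0000 means engrave at S299, F3391. After flipping Y the toolpath is (230.8391,68.4357) → (222.5323,54.2978) → (218.2140,47.2780) → (217.8842,47.3763) → (221.5430,54.5928).

Shape 2 is a open polyline drawn with `<path>`. Its stroke #ff0000 means engrave at S299, F3391. After flipping Y the toolpath is (42.0343,66.1946) → (106.2153,60.7174) → (190.1355,40.3675) → (228.8360,78.0834) → (113.7342,18.4164) → (47.0679,64.3607).

Shape 3 is a rectangle drawn with `<polygon>`. Its stroke #ff0000 means engrave at S299, F3391. After flipping Y the toolpath is (82.8140,81.9144) → (178.5010,81.9144) → (178.5010,61.4683) → (82.8140,61.4683) → (82.8140,81.9144), returning to the start.

(Gcodetools for Inkscape — laser output)
G21
G90
G0 X230.8391 Y68.4357
M3 S299
G1 X222.5323 Y54.2978 F3391
G1 X218.2140 Y47.2780
G1 X217.8842 Y47.3763
G1 X221.5430 Y54.5928
M5
G0 X42.0343 Y66.1946
M3 S299
G1 X106.2153 Y60.7174 F3391
G1 X190.1355 Y40.3675
G1 X228.8360 Y78.0834
G1 X113.7342 Y18.4164
G1 X47.0679 Y64.3607
M5
G0 X82.8140 Y81.9144
M3 S299
G1 X178.5010 Y81.9144 F3391
G1 X178.5010 Y61.4683
G1 X82.8140 Y61.4683
G1 X82.8140 Y81.9144
M5
G0 X0.0000 Y0.0000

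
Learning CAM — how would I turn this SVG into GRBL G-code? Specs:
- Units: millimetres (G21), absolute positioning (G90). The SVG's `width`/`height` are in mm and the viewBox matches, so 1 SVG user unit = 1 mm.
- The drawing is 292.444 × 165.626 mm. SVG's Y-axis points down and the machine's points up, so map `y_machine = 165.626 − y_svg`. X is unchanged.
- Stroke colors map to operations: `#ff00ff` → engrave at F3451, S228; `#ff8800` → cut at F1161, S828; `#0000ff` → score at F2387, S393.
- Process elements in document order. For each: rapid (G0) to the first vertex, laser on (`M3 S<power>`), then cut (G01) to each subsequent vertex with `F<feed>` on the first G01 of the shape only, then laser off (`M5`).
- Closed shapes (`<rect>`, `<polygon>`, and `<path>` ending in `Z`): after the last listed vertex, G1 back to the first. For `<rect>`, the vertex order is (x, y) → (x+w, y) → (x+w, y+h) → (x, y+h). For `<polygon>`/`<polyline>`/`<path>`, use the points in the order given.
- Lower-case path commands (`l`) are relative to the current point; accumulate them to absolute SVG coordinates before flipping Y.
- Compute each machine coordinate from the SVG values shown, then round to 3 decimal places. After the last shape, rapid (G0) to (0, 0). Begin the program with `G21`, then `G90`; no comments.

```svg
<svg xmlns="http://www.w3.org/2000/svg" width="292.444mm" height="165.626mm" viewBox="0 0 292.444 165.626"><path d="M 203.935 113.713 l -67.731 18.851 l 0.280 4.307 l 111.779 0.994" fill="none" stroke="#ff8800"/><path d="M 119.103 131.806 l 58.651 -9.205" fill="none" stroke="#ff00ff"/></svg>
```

Since the viewBox matches the mm dimensions, user units are millimetres directly. The only transform is the Y-flip y_m = 165.626 − y_svg.

Shape 1 is a open polyline drawn with `<path>`. Its stroke #ff8800 means cut at S828, F1161. After flipping Y the toolpath is (203.935,51.913) → (136.204,33.062) → (136.484,28.755) → (248.263,27.761).

Shape 2 is a line segment drawn with `<path>`. Its stroke #ff00ff means engrave at S228, F3451. After flipping Y the toolpath is (119.103,33.820) → (177.754,43.025).

G21
G90
G0 X203.935 Y51.913
M3 S828
G01 X136.204 Y33.062 F1161
G01 X136.484 Y28.755
G01 X248.263 Y27.761
M5
G0 X119.103 Y33.820
M3 S228
G01 X177.754 Y43.025 F3451
M5
G0 X0.000 Y0.000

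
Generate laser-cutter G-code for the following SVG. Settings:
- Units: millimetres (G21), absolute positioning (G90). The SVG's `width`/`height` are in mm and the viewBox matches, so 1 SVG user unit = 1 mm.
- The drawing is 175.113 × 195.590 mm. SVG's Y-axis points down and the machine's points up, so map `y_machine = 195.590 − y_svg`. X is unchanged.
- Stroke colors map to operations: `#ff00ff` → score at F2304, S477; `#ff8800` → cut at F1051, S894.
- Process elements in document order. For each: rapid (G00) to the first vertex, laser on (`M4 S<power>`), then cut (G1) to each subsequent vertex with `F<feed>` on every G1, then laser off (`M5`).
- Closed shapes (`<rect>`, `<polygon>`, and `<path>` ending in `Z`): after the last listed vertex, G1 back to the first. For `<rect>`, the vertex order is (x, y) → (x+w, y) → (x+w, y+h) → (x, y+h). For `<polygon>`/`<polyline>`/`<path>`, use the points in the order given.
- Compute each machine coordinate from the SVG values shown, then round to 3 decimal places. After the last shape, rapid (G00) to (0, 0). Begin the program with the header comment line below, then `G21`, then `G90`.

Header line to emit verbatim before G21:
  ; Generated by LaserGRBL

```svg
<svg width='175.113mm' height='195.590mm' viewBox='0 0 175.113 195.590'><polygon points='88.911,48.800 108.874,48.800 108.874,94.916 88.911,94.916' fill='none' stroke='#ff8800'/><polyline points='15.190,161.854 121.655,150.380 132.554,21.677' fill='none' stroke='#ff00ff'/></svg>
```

1 u = 1 mm; y_m = 195.590 − y.

[1] `<polygon>` rectangle, #ff8800→cut S894 F1051: (88.911,146.790) → (108.874,146.790) → (108.874,100.674) → (88.911,100.674) → (88.911,146.790) (closed)

[2] `<polyline>` open polyline, #ff00ff→score S477 F2304: (15.190,33.736) → (121.655,45.210) → (132.554,173.913)

; Generated by LaserGRBL
G21
G90
G00 X88.911 Y146.790
M4 S894
G1 X108.874 Y146.790 F1051
G1 X108.874 Y100.674 F1051
G1 X88.911 Y100.674 F1051
G1 X88.911 Y146.790 F1051
M5
G00 X15.190 Y33.736
M4 S477
G1 X121.655 Y45.210 F2304
G1 X132.554 Y173.913 F2304
M5
G00 X0.000 Y0.000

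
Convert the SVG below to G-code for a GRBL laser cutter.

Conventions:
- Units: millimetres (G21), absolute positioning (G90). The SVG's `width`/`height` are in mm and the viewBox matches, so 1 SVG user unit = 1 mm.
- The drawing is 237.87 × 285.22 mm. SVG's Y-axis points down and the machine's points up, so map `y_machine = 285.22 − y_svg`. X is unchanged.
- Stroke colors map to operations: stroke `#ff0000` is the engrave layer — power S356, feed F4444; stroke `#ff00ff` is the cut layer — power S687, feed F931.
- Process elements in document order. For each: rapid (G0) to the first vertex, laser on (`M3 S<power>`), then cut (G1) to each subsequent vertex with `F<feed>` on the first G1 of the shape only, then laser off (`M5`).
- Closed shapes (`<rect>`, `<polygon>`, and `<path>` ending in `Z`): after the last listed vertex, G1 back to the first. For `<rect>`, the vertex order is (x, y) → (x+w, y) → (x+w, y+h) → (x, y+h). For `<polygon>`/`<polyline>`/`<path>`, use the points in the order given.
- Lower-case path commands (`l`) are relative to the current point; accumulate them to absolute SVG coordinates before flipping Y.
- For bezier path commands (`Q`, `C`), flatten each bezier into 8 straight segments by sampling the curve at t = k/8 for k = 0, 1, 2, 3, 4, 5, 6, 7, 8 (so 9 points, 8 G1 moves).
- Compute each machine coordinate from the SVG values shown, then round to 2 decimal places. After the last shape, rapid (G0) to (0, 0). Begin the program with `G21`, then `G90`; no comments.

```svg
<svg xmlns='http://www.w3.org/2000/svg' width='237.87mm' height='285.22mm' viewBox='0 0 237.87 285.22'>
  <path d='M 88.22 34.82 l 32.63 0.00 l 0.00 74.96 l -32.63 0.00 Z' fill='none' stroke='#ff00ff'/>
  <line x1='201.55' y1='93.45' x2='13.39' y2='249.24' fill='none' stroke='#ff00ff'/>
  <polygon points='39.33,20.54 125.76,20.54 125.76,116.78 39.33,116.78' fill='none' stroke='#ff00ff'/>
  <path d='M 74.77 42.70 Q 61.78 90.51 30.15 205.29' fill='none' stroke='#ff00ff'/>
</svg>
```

G21
G90
G0 X88.22 Y250.40
M3 S687
G1 X120.85 Y250.40 F931
G1 X120.85 Y175.44
G1 X88.22 Y175.44
G1 X88.22 Y250.40
M5
G0 X201.55 Y191.77
M3 S687
G1 X13.39 Y35.98 F931
M5
G0 X39.33 Y264.68
M3 S687
G1 X125.76 Y264.68 F931
G1 X125.76 Y168.44
G1 X39.33 Y168.44
G1 X39.33 Y264.68
M5
G0 X74.77 Y242.52
M3 S687
G1 X71.23 Y229.52 F931
G1 X67.11 Y214.43
G1 X62.41 Y197.24
G1 X57.12 Y177.97
G1 X51.25 Y156.60
G1 X44.80 Y133.13
G1 X37.77 Y107.58
G1 X30.15 Y79.93
M5
G0 X0.00 Y0.00

viewBox `0 0 237.87 285.22` with mm width/height → 1 unit = 1 mm. Flip: y_m = 285.22 − y_svg.

**Shape 1** — `<path>` rectangle, stroke `#ff00ff` → cut (S687, F931). Machine vertices: (88.22,250.40) → (120.85,250.40) → (120.85,175.44) → (88.22,175.44) → (88.22,250.40). Closed: final G1 returns to the first vertex.

**Shape 2** — `<line>` line segment, stroke `#ff00ff` → cut (S687, F931). Machine vertices: (201.55,191.77) → (13.39,35.98). Open path.

**Shape 3** — `<polygon>` rectangle, stroke `#ff00ff` → cut (S687, F931). Machine vertices: (39.33,264.68) → (125.76,264.68) → (125.76,168.44) → (39.33,168.44) → (39.33,264.68). Closed: final G1 returns to the first vertex.

**Shape 4** — `<path>` quadratic bezier, stroke `#ff00ff` → cut (S687, F931). Control points (SVG): P0=(74.77,42.70), P1=(61.78,90.51), P2=(30.15,205.29); sampled at t=k/8. Machine vertices: (74.77,242.52) → (71.23,229.52) → (67.11,214.43) → (62.41,197.24) → (57.12,177.97) → (51.25,156.60) → (44.80,133.13) → (37.77,107.58) → (30.15,79.93). Open path.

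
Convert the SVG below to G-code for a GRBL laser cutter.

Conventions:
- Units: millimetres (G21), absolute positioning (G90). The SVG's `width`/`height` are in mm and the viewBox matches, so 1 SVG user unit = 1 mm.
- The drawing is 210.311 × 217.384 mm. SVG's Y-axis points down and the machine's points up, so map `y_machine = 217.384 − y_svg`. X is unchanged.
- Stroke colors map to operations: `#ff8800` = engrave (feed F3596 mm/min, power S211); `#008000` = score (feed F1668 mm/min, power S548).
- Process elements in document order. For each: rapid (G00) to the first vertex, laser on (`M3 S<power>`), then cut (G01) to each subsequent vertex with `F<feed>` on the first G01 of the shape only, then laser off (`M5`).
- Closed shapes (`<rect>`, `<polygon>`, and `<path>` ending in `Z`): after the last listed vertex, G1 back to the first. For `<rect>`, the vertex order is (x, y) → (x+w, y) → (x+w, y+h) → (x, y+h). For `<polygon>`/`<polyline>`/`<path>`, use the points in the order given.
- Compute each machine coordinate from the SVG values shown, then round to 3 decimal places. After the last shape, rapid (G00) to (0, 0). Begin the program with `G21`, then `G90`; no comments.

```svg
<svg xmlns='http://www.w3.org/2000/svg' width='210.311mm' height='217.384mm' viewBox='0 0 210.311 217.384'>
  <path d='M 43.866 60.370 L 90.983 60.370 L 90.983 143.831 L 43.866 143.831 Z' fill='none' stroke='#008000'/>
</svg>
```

viewBox `0 0 210.311 217.384` with mm width/height → 1 unit = 1 mm. Flip: y_m = 217.384 − y_svg.

**Shape 1** — `<path>` rectangle, stroke `#008000` → score (S548, F1668). Machine vertices: (43.866,157.014) → (90.983,157.014) → (90.983,73.553) → (43.866,73.553) → (43.866,157.014). Closed: final G1 returns to the first vertex.

G21
G90
G00 X43.866 Y157.014
M3 S548
G01 X90.983 Y157.014 F1668
G01 X90.983 Y73.553
G01 X43.866 Y73.553
G01 X43.866 Y157.014
M5
G00 X0.000 Y0.000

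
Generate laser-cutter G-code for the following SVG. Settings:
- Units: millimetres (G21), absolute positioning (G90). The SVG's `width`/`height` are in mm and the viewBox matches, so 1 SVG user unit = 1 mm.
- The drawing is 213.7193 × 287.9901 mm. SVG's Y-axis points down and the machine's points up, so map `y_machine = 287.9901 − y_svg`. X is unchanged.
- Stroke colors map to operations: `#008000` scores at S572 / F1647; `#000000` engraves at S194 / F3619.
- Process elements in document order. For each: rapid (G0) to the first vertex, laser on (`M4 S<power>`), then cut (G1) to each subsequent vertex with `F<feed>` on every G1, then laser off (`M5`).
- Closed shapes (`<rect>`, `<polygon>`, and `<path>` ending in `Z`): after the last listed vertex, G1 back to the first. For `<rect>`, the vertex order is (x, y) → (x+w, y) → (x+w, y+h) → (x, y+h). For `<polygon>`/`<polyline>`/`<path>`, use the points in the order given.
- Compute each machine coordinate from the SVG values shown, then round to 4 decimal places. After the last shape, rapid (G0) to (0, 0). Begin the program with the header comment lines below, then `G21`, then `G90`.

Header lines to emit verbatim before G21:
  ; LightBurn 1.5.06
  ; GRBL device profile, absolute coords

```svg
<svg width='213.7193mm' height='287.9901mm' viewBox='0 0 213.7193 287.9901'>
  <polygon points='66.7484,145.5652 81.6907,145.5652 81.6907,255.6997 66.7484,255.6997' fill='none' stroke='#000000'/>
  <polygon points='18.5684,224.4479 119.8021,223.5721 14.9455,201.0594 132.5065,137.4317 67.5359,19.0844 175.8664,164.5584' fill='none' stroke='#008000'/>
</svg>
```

viewBox `0 0 213.7193 287.9901` with mm width/height → 1 unit = 1 mm. Flip: y_m = 287.9901 − y_svg.

**Shape 1** — `<polygon>` rectangle, stroke `#000000` → engrave (S194, F3619). Machine vertices: (66.7484,142.4249) → (81.6907,142.4249) → (81.6907,32.2904) → (66.7484,32.2904) → (66.7484,142.4249). Closed: final G1 returns to the first vertex.

**Shape 2** — `<polygon>` closed polygon, stroke `#008000` → score (S572, F1647). Machine vertices: (18.5684,63.5422) → (119.8021,64.4180) → (14.9455,86.9307) → (132.5065,150.5584) → (67.5359,268.9057) → (175.8664,123.4317) → (18.5684,63.5422). Closed: final G1 returns to the first vertex.

; LightBurn 1.5.06
; GRBL device profile, absolute coords
G21
G90
G0 X66.7484 Y142.4249
M4 S194
G1 X81.6907 Y142.4249 F3619
G1 X81.6907 Y32.2904 F3619
G1 X66.7484 Y32.2904 F3619
G1 X66.7484 Y142.4249 F3619
M5
G0 X18.5684 Y63.5422
M4 S572
G1 X119.8021 Y64.4180 F1647
G1 X14.9455 Y86.9307 F1647
G1 X132.5065 Y150.5584 F1647
G1 X67.5359 Y268.9057 F1647
G1 X175.8664 Y123.4317 F1647
G1 X18.5684 Y63.5422 F1647
M5
G0 X0.0000 Y0.0000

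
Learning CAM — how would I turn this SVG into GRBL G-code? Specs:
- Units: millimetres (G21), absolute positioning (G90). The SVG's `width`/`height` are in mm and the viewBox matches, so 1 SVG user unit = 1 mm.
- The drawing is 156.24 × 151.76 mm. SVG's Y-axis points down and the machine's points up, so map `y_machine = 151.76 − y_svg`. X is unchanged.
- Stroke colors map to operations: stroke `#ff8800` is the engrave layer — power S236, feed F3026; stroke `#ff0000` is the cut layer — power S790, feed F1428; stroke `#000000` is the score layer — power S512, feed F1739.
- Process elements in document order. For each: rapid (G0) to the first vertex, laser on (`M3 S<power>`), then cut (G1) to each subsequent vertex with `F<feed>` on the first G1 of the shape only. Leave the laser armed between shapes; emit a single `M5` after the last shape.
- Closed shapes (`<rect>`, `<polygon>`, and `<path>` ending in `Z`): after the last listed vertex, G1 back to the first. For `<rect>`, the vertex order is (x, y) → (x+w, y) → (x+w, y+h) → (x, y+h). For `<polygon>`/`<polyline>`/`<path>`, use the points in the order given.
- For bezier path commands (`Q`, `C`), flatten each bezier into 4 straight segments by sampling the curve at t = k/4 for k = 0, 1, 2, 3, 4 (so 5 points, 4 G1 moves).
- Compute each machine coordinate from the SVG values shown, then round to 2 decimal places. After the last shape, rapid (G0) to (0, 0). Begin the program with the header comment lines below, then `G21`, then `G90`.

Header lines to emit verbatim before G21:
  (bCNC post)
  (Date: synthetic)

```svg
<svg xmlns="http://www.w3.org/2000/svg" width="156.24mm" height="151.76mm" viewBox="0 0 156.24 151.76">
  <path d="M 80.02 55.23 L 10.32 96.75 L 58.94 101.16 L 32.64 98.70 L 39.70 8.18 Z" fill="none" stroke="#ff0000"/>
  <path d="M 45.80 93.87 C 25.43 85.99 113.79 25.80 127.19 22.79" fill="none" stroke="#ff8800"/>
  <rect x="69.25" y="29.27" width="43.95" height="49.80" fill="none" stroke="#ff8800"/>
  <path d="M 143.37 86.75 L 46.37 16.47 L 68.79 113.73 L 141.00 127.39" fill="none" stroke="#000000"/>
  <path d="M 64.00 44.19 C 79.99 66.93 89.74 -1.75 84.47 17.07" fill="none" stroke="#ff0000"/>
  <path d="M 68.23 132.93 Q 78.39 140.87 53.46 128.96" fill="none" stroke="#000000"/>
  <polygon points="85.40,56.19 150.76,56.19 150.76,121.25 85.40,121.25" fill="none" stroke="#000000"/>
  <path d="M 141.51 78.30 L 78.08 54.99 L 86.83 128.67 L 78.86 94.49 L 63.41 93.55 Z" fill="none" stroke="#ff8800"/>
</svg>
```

Since the viewBox matches the mm dimensions, user units are millimetres directly. The only transform is the Y-flip y_m = 151.76 − y_svg.

Shape 1 is a closed polygon drawn with `<path>`. Its stroke #ff0000 means cut at S790, F1428. After flipping Y the toolpath is (80.02,96.53) → (10.32,55.01) → (58.94,50.60) → (32.64,53.06) → (39.70,143.58) → (80.02,96.53), returning to the start.

Shape 2 is a cubic bezier drawn with `<path>`. Its stroke #ff8800 means engrave at S236, F3026. After flipping Y the toolpath is (45.80,57.89) → (48.04,71.90) → (73.83,95.26) → (105.96,117.70) → (127.19,128.97).

Shape 3 is a rectangle drawn with `<rect>`. Its stroke #ff8800 means engrave at S236, F3026. After flipping Y the toolpath is (69.25,122.49) → (113.20,122.49) → (113.20,72.69) → (69.25,72.69) → (69.25,122.49), returning to the start.

Shape 4 is a open polyline drawn with `<path>`. Its stroke #000000 means score at S512, F1739. After flipping Y the toolpath is (143.37,65.01) → (46.37,135.29) → (68.79,38.03) → (141.00,24.37).

Shape 5 is a cubic bezier drawn with `<path>`. Its stroke #ff0000 means cut at S790, F1428. After flipping Y the toolpath is (64.00,107.57) → (74.69,104.86) → (82.21,119.66) → (85.74,135.19) → (84.47,134.69).

Shape 6 is a quadratic bezier drawn with `<path>`. Its stroke #000000 means score at S512, F1739. After flipping Y the toolpath is (68.23,18.83) → (71.12,16.10) → (69.62,15.85) → (63.73,18.09) → (53.46,22.80).

Shape 7 is a rectangle drawn with `<polygon>`. Its stroke #000000 means score at S512, F1739. After flipping Y the toolpath is (85.40,95.57) → (150.76,95.57) → (150.76,30.51) → (85.40,30.51) → (85.40,95.57), returning to the start.

Shape 8 is a closed polygon drawn with `<path>`. Its stroke #ff8800 means engrave at S236, F3026. After flipping Y the toolpath is (141.51,73.46) → (78.08,96.77) → (86.83,23.09) → (78.86,57.27) → (63.41,58.21) → (141.51,73.46), returning to the start.

(bCNC post)
(Date: synthetic)
G21
G90
G0 X80.02 Y96.53
M3 S790
G1 X10.32 Y55.01 F1428
G1 X58.94 Y50.60
G1 X32.64 Y53.06
G1 X39.70 Y143.58
G1 X80.02 Y96.53
G0 X45.80 Y57.89
M3 S236
G1 X48.04 Y71.90 F3026
G1 X73.83 Y95.26
G1 X105.96 Y117.70
G1 X127.19 Y128.97
G0 X69.25 Y122.49
M3 S236
G1 X113.20 Y122.49 F3026
G1 X113.20 Y72.69
G1 X69.25 Y72.69
G1 X69.25 Y122.49
G0 X143.37 Y65.01
M3 S512
G1 X46.37 Y135.29 F1739
G1 X68.79 Y38.03
G1 X141.00 Y24.37
G0 X64.00 Y107.57
M3 S790
G1 X74.69 Y104.86 F1428
G1 X82.21 Y119.66
G1 X85.74 Y135.19
G1 X84.47 Y134.69
G0 X68.23 Y18.83
M3 S512
G1 X71.12 Y16.10 F1739
G1 X69.62 Y15.85
G1 X63.73 Y18.09
G1 X53.46 Y22.80
G0 X85.40 Y95.57
M3 S512
G1 X150.76 Y95.57 F1739
G1 X150.76 Y30.51
G1 X85.40 Y30.51
G1 X85.40 Y95.57
G0 X141.51 Y73.46
M3 S236
G1 X78.08 Y96.77 F3026
G1 X86.83 Y23.09
G1 X78.86 Y57.27
G1 X63.41 Y58.21
G1 X141.51 Y73.46
M5
G0 X0.00 Y0.00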